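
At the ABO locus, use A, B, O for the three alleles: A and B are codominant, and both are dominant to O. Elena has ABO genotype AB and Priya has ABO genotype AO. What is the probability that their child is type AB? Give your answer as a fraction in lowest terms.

1/4

ABO cross AB × AO → offspring phenotypes: 1/2 A, 1/4 B, 1/4 AB.
So P(type AB) = 1/4.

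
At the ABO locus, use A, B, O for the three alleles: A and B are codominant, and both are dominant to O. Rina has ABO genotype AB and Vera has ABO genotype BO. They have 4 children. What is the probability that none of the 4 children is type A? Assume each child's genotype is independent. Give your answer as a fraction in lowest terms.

81/256

ABO cross AB × BO → 1/4 A, 1/2 B, 1/4 AB.
So P(type A) = 1/4 per child.
P(not type A) = 3/4 for one child; (3/4)^4 = 81/256.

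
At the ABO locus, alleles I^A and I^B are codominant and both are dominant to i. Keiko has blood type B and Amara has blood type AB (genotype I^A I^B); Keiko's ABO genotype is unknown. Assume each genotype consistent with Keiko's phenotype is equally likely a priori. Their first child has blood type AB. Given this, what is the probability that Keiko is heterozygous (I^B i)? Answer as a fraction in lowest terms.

1/3

Possible genotypes: Keiko ∈ {I^B I^B, I^B i}; Amara ∈ {I^A I^B}.
Weight each parental genotype pair by prior × P(type-AB child):
  I^B I^B × I^A I^B: posterior weight 2/3.
  I^B i × I^A I^B: posterior weight 1/3.
Sum the posterior weight over pairs where Keiko is I^B i: 1/3.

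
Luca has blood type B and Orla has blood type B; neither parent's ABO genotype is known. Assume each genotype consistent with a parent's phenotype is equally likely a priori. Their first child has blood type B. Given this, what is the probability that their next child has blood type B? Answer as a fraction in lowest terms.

19/20

Possible genotypes: Luca ∈ {BB, BO}; Orla ∈ {BB, BO}.
Weight each parental genotype pair by prior × P(type-B child):
  BB × BB: posterior weight 4/15; P(next child type B) = 1.
  BB × BO: posterior weight 4/15; P(next child type B) = 1.
  BO × BB: posterior weight 4/15; P(next child type B) = 1.
  BO × BO: posterior weight 1/5; P(next child type B) = 3/4.
Weighted sum = 19/20.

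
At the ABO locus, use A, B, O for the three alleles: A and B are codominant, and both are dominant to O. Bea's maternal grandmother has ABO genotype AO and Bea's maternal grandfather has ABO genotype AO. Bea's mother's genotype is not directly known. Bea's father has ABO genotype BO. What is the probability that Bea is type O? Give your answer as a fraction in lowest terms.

Bea's mother's ABO genotype from AO × AO: 1/4 AA, 1/2 AO, 1/4 OO.
Crossing each possibility with the father BO and summing P(type O): 1/4·0 + 1/2·1/4 + 1/4·1/2 = 1/4.

1/4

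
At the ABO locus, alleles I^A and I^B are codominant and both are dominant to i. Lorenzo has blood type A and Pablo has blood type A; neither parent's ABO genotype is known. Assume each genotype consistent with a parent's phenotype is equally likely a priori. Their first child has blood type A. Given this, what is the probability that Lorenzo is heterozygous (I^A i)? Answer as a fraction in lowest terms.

7/15

Possible genotypes: Lorenzo ∈ {I^A I^A, I^A i}; Pablo ∈ {I^A I^A, I^A i}.
Weight each parental genotype pair by prior × P(type-A child):
  I^A I^A × I^A I^A: posterior weight 4/15.
  I^A I^A × I^A i: posterior weight 4/15.
  I^A i × I^A I^A: posterior weight 4/15.
  I^A i × I^A i: posterior weight 1/5.
Sum the posterior weight over pairs where Lorenzo is I^A i: 7/15.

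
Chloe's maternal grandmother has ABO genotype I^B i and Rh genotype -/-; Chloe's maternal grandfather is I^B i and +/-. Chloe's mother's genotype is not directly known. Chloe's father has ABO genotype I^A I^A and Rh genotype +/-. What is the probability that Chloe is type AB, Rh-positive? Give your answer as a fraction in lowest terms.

5/16

Chloe's mother's ABO genotype from I^B i × I^B i: 1/4 I^B I^B, 1/2 I^B i, 1/4 i i.
Crossing each possibility with the father I^A I^A and summing P(type AB): 1/4·1 + 1/2·1/2 + 1/4·0 = 1/2.
Similarly for Rh via the mother's Rh distribution: P(Rh+) = 5/8.
Independent loci: 1/2 × 5/8 = 5/16.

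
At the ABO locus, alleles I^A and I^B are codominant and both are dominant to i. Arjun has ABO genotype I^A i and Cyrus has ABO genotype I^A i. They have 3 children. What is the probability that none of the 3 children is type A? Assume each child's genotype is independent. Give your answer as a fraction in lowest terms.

1/64

ABO cross I^A i × I^A i → 1/4 O, 3/4 A.
So P(type A) = 3/4 per child.
P(not type A) = 1/4 for one child; (1/4)^3 = 1/64.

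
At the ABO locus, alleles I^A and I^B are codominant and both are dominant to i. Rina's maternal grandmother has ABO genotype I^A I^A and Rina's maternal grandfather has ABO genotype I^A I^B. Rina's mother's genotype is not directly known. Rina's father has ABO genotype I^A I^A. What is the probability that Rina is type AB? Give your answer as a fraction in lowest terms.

Rina's mother's ABO genotype from I^A I^A × I^A I^B: 1/2 I^A I^A, 1/2 I^A I^B.
Crossing each possibility with the father I^A I^A and summing P(type AB): 1/2·0 + 1/2·1/2 = 1/4.

1/4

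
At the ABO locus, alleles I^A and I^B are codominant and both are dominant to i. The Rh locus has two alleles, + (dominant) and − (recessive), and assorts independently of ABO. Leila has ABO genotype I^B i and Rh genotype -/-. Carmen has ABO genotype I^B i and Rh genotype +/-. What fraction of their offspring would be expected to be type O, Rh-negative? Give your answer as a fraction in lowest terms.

ABO cross I^B i × I^B i → offspring phenotypes: 1/4 O, 3/4 B.
Rh cross -/- × +/- → 1/2 Rh+, 1/2 Rh-.
Independent loci: P(type O, Rh-negative) = 1/4 × 1/2 = 1/8.

1/8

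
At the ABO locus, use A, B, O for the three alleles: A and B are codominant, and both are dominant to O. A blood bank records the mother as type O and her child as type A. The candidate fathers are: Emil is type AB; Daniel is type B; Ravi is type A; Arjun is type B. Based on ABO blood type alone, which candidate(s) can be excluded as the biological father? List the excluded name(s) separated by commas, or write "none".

A candidate is excluded only if no genotype consistent with his phenotype could produce a type A child with a type O mother.
Daniel (type B): no genotype consistent with that phenotype can produce a type-A child with a type-O mother.
Arjun (type B): no genotype consistent with that phenotype can produce a type-A child with a type-O mother.

Daniel, Arjun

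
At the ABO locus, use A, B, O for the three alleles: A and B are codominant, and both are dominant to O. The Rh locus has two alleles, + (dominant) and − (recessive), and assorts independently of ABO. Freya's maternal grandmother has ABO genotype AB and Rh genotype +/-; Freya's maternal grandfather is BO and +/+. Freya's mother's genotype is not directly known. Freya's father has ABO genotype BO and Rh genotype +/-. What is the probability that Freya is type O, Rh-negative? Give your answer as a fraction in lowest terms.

Freya's mother's ABO genotype from AB × BO: 1/4 AB, 1/4 AO, 1/4 BB, 1/4 BO.
Crossing each possibility with the father BO and summing P(type O): 1/4·0 + 1/4·1/4 + 1/4·0 + 1/4·1/4 = 1/8.
Similarly for Rh via the mother's Rh distribution: P(Rh-) = 1/8.
Independent loci: 1/8 × 1/8 = 1/64.

1/64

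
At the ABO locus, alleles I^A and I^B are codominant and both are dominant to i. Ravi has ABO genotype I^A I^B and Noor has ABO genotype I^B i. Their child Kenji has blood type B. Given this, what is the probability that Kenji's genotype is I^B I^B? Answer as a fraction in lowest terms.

1/2

Cross I^A I^B × I^B i → 1/4 I^A I^B, 1/4 I^A i, 1/4 I^B I^B, 1/4 I^B i.
Type-B genotypes among offspring: I^B I^B (1/4), I^B i (1/4); total 1/2.
P(I^B I^B | type B) = (1/4) / (1/2) = 1/2.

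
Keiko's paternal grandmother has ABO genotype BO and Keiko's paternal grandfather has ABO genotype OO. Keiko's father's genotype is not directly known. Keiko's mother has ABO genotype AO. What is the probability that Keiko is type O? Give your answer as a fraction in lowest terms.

3/8

Keiko's father's ABO genotype from BO × OO: 1/2 BO, 1/2 OO.
Crossing each possibility with the mother AO and summing P(type O): 1/2·1/4 + 1/2·1/2 = 3/8.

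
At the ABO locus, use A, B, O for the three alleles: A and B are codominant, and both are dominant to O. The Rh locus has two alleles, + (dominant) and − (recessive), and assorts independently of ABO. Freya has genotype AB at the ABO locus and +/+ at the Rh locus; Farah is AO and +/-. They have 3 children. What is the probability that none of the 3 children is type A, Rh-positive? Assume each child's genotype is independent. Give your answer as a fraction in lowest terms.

ABO cross AB × AO → 1/2 A, 1/4 B, 1/4 AB.
Rh cross +/+ × +/- → 1 Rh+; so P(type A, Rh-positive) = 1/2 × 1 = 1/2 per child.
P(not type A, Rh-positive) = 1/2 for one child; (1/2)^3 = 1/8.

1/8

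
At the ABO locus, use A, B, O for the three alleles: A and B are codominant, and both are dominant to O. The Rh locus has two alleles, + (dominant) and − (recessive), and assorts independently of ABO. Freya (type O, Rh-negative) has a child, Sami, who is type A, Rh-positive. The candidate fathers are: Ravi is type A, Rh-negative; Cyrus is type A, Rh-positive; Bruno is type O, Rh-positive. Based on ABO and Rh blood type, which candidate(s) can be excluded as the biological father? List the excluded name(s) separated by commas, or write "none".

Ravi, Bruno

A candidate is excluded only if no genotype consistent with his phenotype could produce a type A, Rh-positive child with a type O, Rh-negative mother.
Ravi (type A, Rh-): no genotype consistent with that phenotype can produce a type-A Rh+ child with a type-O mother.
Bruno (type O, Rh+): no genotype consistent with that phenotype can produce a type-A Rh+ child with a type-O mother.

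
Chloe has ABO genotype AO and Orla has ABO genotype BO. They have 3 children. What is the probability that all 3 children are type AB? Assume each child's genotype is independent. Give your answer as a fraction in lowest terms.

ABO cross AO × BO → 1/4 O, 1/4 A, 1/4 B, 1/4 AB.
So P(type AB) = 1/4 per child.
All 3 independent: (1/4)^3 = 1/64.

1/64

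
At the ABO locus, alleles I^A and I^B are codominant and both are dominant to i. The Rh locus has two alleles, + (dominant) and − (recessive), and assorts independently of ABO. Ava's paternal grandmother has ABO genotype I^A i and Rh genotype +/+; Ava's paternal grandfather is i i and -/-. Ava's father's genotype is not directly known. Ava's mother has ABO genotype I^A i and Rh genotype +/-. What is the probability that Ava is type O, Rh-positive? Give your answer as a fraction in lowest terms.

9/32

Ava's father's ABO genotype from I^A i × i i: 1/2 I^A i, 1/2 i i.
Crossing each possibility with the mother I^A i and summing P(type O): 1/2·1/4 + 1/2·1/2 = 3/8.
Similarly for Rh via the father's Rh distribution: P(Rh+) = 3/4.
Independent loci: 3/8 × 3/4 = 9/32.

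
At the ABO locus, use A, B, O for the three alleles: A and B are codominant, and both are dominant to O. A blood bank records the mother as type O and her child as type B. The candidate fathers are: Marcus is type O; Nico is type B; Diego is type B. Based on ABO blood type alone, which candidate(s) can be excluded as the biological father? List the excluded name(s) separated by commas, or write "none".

Marcus

A candidate is excluded only if no genotype consistent with his phenotype could produce a type B child with a type O mother.
Marcus (type O): no genotype consistent with that phenotype can produce a type-B child with a type-O mother.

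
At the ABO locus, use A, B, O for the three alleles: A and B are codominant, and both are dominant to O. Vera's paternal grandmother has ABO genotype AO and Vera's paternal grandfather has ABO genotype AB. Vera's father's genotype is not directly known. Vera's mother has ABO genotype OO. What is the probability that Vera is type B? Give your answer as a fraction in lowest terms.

1/4

Vera's father's ABO genotype from AO × AB: 1/4 AA, 1/4 AB, 1/4 AO, 1/4 BO.
Crossing each possibility with the mother OO and summing P(type B): 1/4·0 + 1/4·1/2 + 1/4·0 + 1/4·1/2 = 1/4.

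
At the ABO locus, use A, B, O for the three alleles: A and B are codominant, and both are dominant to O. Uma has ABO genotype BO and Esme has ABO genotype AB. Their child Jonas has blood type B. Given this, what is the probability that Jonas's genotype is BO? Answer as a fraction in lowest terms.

1/2

Cross BO × AB → 1/4 AB, 1/4 AO, 1/4 BB, 1/4 BO.
Type-B genotypes among offspring: BB (1/4), BO (1/4); total 1/2.
P(BO | type B) = (1/4) / (1/2) = 1/2.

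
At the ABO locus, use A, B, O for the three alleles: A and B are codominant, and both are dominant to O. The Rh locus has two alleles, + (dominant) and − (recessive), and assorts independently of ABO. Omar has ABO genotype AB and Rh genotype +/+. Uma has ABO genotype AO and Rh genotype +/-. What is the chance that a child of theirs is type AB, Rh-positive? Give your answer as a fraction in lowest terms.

ABO cross AB × AO → offspring phenotypes: 1/2 A, 1/4 B, 1/4 AB.
Rh cross +/+ × +/- → 1 Rh+.
Independent loci: P(type AB, Rh-positive) = 1/4 × 1 = 1/4.

1/4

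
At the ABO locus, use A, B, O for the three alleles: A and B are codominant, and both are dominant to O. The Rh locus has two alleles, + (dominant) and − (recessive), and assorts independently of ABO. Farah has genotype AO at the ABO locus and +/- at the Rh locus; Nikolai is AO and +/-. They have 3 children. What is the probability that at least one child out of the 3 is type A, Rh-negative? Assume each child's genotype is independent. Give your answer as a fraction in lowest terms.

ABO cross AO × AO → 1/4 O, 3/4 A.
Rh cross +/- × +/- → 3/4 Rh+, 1/4 Rh-; so P(type A, Rh-negative) = 3/4 × 1/4 = 3/16 per child.
P(none) = (13/16)^3 = 2197/4096; P(at least one) = 1 − 2197/4096 = 1899/4096.

1899/4096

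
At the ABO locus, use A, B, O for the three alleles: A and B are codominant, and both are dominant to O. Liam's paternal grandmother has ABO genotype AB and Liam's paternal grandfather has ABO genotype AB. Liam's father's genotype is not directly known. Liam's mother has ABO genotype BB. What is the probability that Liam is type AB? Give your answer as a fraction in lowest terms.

1/2

Liam's father's ABO genotype from AB × AB: 1/4 AA, 1/2 AB, 1/4 BB.
Crossing each possibility with the mother BB and summing P(type AB): 1/4·1 + 1/2·1/2 + 1/4·0 = 1/2.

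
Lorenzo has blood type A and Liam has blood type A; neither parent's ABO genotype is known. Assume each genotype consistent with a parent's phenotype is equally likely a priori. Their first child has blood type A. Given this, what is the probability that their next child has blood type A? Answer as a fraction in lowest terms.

19/20

Possible genotypes: Lorenzo ∈ {AA, AO}; Liam ∈ {AA, AO}.
Weight each parental genotype pair by prior × P(type-A child):
  AA × AA: posterior weight 4/15; P(next child type A) = 1.
  AA × AO: posterior weight 4/15; P(next child type A) = 1.
  AO × AA: posterior weight 4/15; P(next child type A) = 1.
  AO × AO: posterior weight 1/5; P(next child type A) = 3/4.
Weighted sum = 19/20.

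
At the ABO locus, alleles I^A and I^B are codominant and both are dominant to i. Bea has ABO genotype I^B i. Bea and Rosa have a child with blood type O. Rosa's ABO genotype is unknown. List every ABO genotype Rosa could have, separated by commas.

For each candidate genotype of Rosa, check whether crossing it with I^B i can produce every observed child phenotype.
  I^A I^A → possible child types {A, AB} ✗
  I^A I^B → possible child types {A, B, AB} ✗
  I^A i → possible child types {O, A, B, AB} ✓
  I^B I^B → possible child types {B} ✗
  I^B i → possible child types {O, B} ✓
  i i → possible child types {O, B} ✓

I^A i, I^B i, i i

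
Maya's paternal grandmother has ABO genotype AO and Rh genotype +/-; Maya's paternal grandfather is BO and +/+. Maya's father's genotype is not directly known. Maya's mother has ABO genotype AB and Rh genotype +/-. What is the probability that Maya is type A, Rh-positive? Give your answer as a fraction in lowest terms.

21/64

Maya's father's ABO genotype from AO × BO: 1/4 AB, 1/4 AO, 1/4 BO, 1/4 OO.
Crossing each possibility with the mother AB and summing P(type A): 1/4·1/4 + 1/4·1/2 + 1/4·1/4 + 1/4·1/2 = 3/8.
Similarly for Rh via the father's Rh distribution: P(Rh+) = 7/8.
Independent loci: 3/8 × 7/8 = 21/64.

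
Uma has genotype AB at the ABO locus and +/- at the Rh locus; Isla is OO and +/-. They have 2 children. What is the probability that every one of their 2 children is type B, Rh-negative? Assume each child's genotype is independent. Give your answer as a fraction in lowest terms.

ABO cross AB × OO → 1/2 A, 1/2 B.
Rh cross +/- × +/- → 3/4 Rh+, 1/4 Rh-; so P(type B, Rh-negative) = 1/2 × 1/4 = 1/8 per child.
All 2 independent: (1/8)^2 = 1/64.

1/64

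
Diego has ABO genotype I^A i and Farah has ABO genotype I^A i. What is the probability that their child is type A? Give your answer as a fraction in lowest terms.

ABO cross I^A i × I^A i → offspring phenotypes: 1/4 O, 3/4 A.
So P(type A) = 3/4.

3/4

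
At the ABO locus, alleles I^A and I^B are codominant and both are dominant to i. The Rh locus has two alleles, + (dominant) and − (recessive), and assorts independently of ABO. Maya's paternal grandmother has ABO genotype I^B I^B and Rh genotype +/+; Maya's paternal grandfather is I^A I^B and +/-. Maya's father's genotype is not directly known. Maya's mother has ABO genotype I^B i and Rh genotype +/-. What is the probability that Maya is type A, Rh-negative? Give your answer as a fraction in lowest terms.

Maya's father's ABO genotype from I^B I^B × I^A I^B: 1/2 I^A I^B, 1/2 I^B I^B.
Crossing each possibility with the mother I^B i and summing P(type A): 1/2·1/4 + 1/2·0 = 1/8.
Similarly for Rh via the father's Rh distribution: P(Rh-) = 1/8.
Independent loci: 1/8 × 1/8 = 1/64.

1/64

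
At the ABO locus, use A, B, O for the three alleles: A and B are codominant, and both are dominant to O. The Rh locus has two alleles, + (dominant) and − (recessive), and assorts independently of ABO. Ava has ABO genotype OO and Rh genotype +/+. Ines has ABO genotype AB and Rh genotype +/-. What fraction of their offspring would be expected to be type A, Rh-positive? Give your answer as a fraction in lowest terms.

ABO cross OO × AB → offspring phenotypes: 1/2 A, 1/2 B.
Rh cross +/+ × +/- → 1 Rh+.
Independent loci: P(type A, Rh-positive) = 1/2 × 1 = 1/2.

1/2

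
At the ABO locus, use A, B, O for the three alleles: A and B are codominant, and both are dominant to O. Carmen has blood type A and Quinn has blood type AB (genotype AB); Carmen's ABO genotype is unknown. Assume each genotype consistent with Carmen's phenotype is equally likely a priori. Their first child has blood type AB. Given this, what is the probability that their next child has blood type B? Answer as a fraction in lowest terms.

Possible genotypes: Carmen ∈ {AA, AO}; Quinn ∈ {AB}.
Weight each parental genotype pair by prior × P(type-AB child):
  AA × AB: posterior weight 2/3; P(next child type B) = 0.
  AO × AB: posterior weight 1/3; P(next child type B) = 1/4.
Weighted sum = 1/12.

1/12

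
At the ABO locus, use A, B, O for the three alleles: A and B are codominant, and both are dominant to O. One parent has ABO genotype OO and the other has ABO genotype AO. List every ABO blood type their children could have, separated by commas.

O, A

Gametes from OO × AO give offspring ABO genotypes AO, OO, i.e. phenotypes O, A.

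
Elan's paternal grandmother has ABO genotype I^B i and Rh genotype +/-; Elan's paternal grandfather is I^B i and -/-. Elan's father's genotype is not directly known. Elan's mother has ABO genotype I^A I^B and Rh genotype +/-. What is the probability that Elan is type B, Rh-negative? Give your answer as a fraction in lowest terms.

Elan's father's ABO genotype from I^B i × I^B i: 1/4 I^B I^B, 1/2 I^B i, 1/4 i i.
Crossing each possibility with the mother I^A I^B and summing P(type B): 1/4·1/2 + 1/2·1/2 + 1/4·1/2 = 1/2.
Similarly for Rh via the father's Rh distribution: P(Rh-) = 3/8.
Independent loci: 1/2 × 3/8 = 3/16.

3/16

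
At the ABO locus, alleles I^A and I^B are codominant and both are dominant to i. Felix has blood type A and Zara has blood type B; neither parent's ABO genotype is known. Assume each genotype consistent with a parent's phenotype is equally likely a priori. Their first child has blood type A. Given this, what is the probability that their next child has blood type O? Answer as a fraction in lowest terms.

1/12

Possible genotypes: Felix ∈ {I^A I^A, I^A i}; Zara ∈ {I^B I^B, I^B i}.
Weight each parental genotype pair by prior × P(type-A child):
  I^A I^A × I^B i: posterior weight 2/3; P(next child type O) = 0.
  I^A i × I^B i: posterior weight 1/3; P(next child type O) = 1/4.
Weighted sum = 1/12.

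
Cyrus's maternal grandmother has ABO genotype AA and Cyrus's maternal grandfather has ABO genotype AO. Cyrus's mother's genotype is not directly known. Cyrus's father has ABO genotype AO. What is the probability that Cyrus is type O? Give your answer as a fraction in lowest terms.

Cyrus's mother's ABO genotype from AA × AO: 1/2 AA, 1/2 AO.
Crossing each possibility with the father AO and summing P(type O): 1/2·0 + 1/2·1/4 = 1/8.

1/8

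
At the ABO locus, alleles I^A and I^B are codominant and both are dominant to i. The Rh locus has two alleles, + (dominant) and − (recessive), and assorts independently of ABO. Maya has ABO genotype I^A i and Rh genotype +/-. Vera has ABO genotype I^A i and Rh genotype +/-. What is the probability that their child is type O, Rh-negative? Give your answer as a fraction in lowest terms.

1/16

ABO cross I^A i × I^A i → offspring phenotypes: 1/4 O, 3/4 A.
Rh cross +/- × +/- → 3/4 Rh+, 1/4 Rh-.
Independent loci: P(type O, Rh-negative) = 1/4 × 1/4 = 1/16.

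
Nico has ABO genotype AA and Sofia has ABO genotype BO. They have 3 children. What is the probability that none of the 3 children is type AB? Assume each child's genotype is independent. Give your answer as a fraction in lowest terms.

1/8

ABO cross AA × BO → 1/2 A, 1/2 AB.
So P(type AB) = 1/2 per child.
P(not type AB) = 1/2 for one child; (1/2)^3 = 1/8.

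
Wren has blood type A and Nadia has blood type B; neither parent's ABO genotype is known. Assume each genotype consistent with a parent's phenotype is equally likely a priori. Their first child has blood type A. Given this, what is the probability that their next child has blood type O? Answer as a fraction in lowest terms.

1/12

Possible genotypes: Wren ∈ {AA, AO}; Nadia ∈ {BB, BO}.
Weight each parental genotype pair by prior × P(type-A child):
  AA × BO: posterior weight 2/3; P(next child type O) = 0.
  AO × BO: posterior weight 1/3; P(next child type O) = 1/4.
Weighted sum = 1/12.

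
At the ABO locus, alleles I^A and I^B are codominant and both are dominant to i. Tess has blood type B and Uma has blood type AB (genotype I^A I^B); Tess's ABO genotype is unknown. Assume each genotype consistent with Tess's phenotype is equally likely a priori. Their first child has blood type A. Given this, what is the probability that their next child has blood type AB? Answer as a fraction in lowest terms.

Possible genotypes: Tess ∈ {I^B I^B, I^B i}; Uma ∈ {I^A I^B}.
Weight each parental genotype pair by prior × P(type-A child):
  I^B i × I^A I^B: posterior weight 1; P(next child type AB) = 1/4.
Weighted sum = 1/4.

1/4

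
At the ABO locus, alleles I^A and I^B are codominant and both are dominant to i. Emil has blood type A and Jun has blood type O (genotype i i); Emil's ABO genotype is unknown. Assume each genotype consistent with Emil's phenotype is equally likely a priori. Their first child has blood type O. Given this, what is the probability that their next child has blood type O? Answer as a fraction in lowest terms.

1/2

Possible genotypes: Emil ∈ {I^A I^A, I^A i}; Jun ∈ {i i}.
Weight each parental genotype pair by prior × P(type-O child):
  I^A i × i i: posterior weight 1; P(next child type O) = 1/2.
Weighted sum = 1/2.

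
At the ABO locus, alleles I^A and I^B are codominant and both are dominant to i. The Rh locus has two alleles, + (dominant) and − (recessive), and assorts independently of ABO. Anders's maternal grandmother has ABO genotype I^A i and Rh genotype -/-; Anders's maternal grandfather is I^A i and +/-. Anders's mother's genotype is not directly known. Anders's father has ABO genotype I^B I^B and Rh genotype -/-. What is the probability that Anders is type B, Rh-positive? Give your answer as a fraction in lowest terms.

Anders's mother's ABO genotype from I^A i × I^A i: 1/4 I^A I^A, 1/2 I^A i, 1/4 i i.
Crossing each possibility with the father I^B I^B and summing P(type B): 1/4·0 + 1/2·1/2 + 1/4·1 = 1/2.
Similarly for Rh via the mother's Rh distribution: P(Rh+) = 1/4.
Independent loci: 1/2 × 1/4 = 1/8.

1/8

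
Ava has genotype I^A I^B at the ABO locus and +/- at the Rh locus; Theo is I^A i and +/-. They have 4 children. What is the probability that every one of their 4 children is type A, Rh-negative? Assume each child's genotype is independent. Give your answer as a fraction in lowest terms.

1/4096

ABO cross I^A I^B × I^A i → 1/2 A, 1/4 B, 1/4 AB.
Rh cross +/- × +/- → 3/4 Rh+, 1/4 Rh-; so P(type A, Rh-negative) = 1/2 × 1/4 = 1/8 per child.
All 4 independent: (1/8)^4 = 1/4096.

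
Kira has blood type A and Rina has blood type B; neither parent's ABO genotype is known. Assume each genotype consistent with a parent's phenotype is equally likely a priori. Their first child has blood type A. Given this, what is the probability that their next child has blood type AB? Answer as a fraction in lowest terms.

5/12

Possible genotypes: Kira ∈ {I^A I^A, I^A i}; Rina ∈ {I^B I^B, I^B i}.
Weight each parental genotype pair by prior × P(type-A child):
  I^A I^A × I^B i: posterior weight 2/3; P(next child type AB) = 1/2.
  I^A i × I^B i: posterior weight 1/3; P(next child type AB) = 1/4.
Weighted sum = 5/12.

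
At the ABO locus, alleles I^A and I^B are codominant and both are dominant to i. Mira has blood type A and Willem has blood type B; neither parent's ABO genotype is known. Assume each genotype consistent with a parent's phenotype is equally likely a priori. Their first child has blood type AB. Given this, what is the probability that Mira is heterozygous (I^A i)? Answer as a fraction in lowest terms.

1/3

Possible genotypes: Mira ∈ {I^A I^A, I^A i}; Willem ∈ {I^B I^B, I^B i}.
Weight each parental genotype pair by prior × P(type-AB child):
  I^A I^A × I^B I^B: posterior weight 4/9.
  I^A I^A × I^B i: posterior weight 2/9.
  I^A i × I^B I^B: posterior weight 2/9.
  I^A i × I^B i: posterior weight 1/9.
Sum the posterior weight over pairs where Mira is I^A i: 1/3.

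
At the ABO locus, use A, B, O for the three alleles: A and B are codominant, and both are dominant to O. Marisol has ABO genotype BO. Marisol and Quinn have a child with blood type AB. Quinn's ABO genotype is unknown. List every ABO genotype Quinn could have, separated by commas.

AA, AB, AO

For each candidate genotype of Quinn, check whether crossing it with BO can produce every observed child phenotype.
  AA → possible child types {A, AB} ✓
  AB → possible child types {A, B, AB} ✓
  AO → possible child types {O, A, B, AB} ✓
  BB → possible child types {B} ✗
  BO → possible child types {O, B} ✗
  OO → possible child types {O, B} ✗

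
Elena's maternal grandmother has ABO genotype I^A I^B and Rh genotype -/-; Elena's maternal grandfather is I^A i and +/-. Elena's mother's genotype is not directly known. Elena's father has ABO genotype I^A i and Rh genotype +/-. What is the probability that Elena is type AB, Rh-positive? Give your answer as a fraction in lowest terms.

Elena's mother's ABO genotype from I^A I^B × I^A i: 1/4 I^A I^A, 1/4 I^A I^B, 1/4 I^A i, 1/4 I^B i.
Crossing each possibility with the father I^A i and summing P(type AB): 1/4·0 + 1/4·1/4 + 1/4·0 + 1/4·1/4 = 1/8.
Similarly for Rh via the mother's Rh distribution: P(Rh+) = 5/8.
Independent loci: 1/8 × 5/8 = 5/64.

5/64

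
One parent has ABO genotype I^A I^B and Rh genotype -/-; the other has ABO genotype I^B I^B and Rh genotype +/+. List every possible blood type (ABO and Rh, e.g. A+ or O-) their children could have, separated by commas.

Gametes from I^A I^B × I^B I^B give offspring ABO genotypes I^A I^B, I^B I^B, i.e. phenotypes B, AB.
Rh cross -/- × +/+ → phenotypes Rh+.
Combining independently: B+, AB+.

B+, AB+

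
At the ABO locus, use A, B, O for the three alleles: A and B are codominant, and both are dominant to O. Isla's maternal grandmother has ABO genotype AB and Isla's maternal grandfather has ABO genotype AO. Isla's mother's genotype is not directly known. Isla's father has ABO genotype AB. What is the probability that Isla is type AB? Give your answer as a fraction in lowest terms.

3/8

Isla's mother's ABO genotype from AB × AO: 1/4 AA, 1/4 AB, 1/4 AO, 1/4 BO.
Crossing each possibility with the father AB and summing P(type AB): 1/4·1/2 + 1/4·1/2 + 1/4·1/4 + 1/4·1/4 = 3/8.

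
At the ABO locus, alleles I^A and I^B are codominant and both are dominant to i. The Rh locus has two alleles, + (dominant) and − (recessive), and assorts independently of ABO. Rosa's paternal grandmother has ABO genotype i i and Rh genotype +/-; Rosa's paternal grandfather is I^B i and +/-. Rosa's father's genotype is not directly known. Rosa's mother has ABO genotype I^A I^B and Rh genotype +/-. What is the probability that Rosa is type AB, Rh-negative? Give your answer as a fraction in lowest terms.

Rosa's father's ABO genotype from i i × I^B i: 1/2 I^B i, 1/2 i i.
Crossing each possibility with the mother I^A I^B and summing P(type AB): 1/2·1/4 + 1/2·0 = 1/8.
Similarly for Rh via the father's Rh distribution: P(Rh-) = 1/4.
Independent loci: 1/8 × 1/4 = 1/32.

1/32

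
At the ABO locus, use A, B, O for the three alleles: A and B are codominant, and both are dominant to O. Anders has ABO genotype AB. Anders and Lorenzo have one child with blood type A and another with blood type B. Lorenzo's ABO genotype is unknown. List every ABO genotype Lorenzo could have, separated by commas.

For each candidate genotype of Lorenzo, check whether crossing it with AB can produce every observed child phenotype.
  AA → possible child types {A, AB} ✗
  AB → possible child types {A, B, AB} ✓
  AO → possible child types {A, B, AB} ✓
  BB → possible child types {B, AB} ✗
  BO → possible child types {A, B, AB} ✓
  OO → possible child types {A, B} ✓

AB, AO, BO, OO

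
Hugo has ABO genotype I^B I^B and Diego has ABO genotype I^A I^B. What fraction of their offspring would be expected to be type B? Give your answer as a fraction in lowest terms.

ABO cross I^B I^B × I^A I^B → offspring phenotypes: 1/2 B, 1/2 AB.
So P(type B) = 1/2.

1/2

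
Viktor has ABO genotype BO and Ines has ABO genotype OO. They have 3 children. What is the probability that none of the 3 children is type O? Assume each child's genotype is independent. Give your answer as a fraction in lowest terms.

1/8

ABO cross BO × OO → 1/2 O, 1/2 B.
So P(type O) = 1/2 per child.
P(not type O) = 1/2 for one child; (1/2)^3 = 1/8.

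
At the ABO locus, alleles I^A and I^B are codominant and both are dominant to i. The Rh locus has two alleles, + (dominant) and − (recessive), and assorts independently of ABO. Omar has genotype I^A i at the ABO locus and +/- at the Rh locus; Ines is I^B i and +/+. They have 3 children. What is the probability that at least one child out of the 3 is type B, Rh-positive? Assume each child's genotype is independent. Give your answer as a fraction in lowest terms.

37/64

ABO cross I^A i × I^B i → 1/4 O, 1/4 A, 1/4 B, 1/4 AB.
Rh cross +/- × +/+ → 1 Rh+; so P(type B, Rh-positive) = 1/4 × 1 = 1/4 per child.
P(none) = (3/4)^3 = 27/64; P(at least one) = 1 − 27/64 = 37/64.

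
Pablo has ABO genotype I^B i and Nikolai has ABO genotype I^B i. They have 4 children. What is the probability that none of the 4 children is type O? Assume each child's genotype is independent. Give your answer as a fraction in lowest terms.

ABO cross I^B i × I^B i → 1/4 O, 3/4 B.
So P(type O) = 1/4 per child.
P(not type O) = 3/4 for one child; (3/4)^4 = 81/256.

81/256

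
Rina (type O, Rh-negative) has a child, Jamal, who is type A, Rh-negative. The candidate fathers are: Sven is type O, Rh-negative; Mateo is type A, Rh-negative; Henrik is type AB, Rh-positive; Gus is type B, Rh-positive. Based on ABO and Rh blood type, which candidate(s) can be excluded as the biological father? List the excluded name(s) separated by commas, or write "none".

A candidate is excluded only if no genotype consistent with his phenotype could produce a type A, Rh-negative child with a type O, Rh-negative mother.
Sven (type O, Rh-): no genotype consistent with that phenotype can produce a type-A Rh- child with a type-O mother.
Gus (type B, Rh+): no genotype consistent with that phenotype can produce a type-A Rh- child with a type-O mother.

Sven, Gus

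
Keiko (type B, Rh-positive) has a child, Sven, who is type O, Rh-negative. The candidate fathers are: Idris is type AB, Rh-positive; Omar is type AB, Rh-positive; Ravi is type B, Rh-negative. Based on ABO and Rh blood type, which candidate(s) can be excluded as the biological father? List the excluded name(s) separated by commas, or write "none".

Idris, Omar

A candidate is excluded only if no genotype consistent with his phenotype could produce a type O, Rh-negative child with a type B, Rh-positive mother.
Idris (type AB, Rh+): no genotype consistent with that phenotype can produce a type-O Rh- child with a type-B mother.
Omar (type AB, Rh+): no genotype consistent with that phenotype can produce a type-O Rh- child with a type-B mother.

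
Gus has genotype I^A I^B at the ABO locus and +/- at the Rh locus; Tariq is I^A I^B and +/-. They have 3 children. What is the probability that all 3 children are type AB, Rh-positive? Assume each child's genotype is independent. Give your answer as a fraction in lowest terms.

27/512

ABO cross I^A I^B × I^A I^B → 1/4 A, 1/4 B, 1/2 AB.
Rh cross +/- × +/- → 3/4 Rh+, 1/4 Rh-; so P(type AB, Rh-positive) = 1/2 × 3/4 = 3/8 per child.
All 3 independent: (3/8)^3 = 27/512.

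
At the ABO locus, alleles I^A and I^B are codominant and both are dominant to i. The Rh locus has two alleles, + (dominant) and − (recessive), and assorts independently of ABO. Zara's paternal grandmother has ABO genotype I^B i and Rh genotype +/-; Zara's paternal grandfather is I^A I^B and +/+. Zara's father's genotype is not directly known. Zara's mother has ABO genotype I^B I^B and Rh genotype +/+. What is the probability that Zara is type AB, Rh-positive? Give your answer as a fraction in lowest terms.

1/4

Zara's father's ABO genotype from I^B i × I^A I^B: 1/4 I^A I^B, 1/4 I^A i, 1/4 I^B I^B, 1/4 I^B i.
Crossing each possibility with the mother I^B I^B and summing P(type AB): 1/4·1/2 + 1/4·1/2 + 1/4·0 + 1/4·0 = 1/4.
Similarly for Rh via the father's Rh distribution: P(Rh+) = 1.
Independent loci: 1/4 × 1 = 1/4.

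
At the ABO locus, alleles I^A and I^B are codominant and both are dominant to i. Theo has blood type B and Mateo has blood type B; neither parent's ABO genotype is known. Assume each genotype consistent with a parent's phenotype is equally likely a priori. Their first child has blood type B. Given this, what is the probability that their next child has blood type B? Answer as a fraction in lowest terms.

Possible genotypes: Theo ∈ {I^B I^B, I^B i}; Mateo ∈ {I^B I^B, I^B i}.
Weight each parental genotype pair by prior × P(type-B child):
  I^B I^B × I^B I^B: posterior weight 4/15; P(next child type B) = 1.
  I^B I^B × I^B i: posterior weight 4/15; P(next child type B) = 1.
  I^B i × I^B I^B: posterior weight 4/15; P(next child type B) = 1.
  I^B i × I^B i: posterior weight 1/5; P(next child type B) = 3/4.
Weighted sum = 19/20.

19/20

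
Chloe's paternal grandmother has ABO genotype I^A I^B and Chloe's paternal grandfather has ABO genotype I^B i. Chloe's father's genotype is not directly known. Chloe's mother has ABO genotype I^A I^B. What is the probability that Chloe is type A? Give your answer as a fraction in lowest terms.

1/4

Chloe's father's ABO genotype from I^A I^B × I^B i: 1/4 I^A I^B, 1/4 I^A i, 1/4 I^B I^B, 1/4 I^B i.
Crossing each possibility with the mother I^A I^B and summing P(type A): 1/4·1/4 + 1/4·1/2 + 1/4·0 + 1/4·1/4 = 1/4.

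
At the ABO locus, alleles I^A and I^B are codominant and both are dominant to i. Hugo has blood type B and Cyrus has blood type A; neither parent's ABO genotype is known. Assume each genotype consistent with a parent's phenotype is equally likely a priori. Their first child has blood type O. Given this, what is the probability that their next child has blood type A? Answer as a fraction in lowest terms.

Possible genotypes: Hugo ∈ {I^B I^B, I^B i}; Cyrus ∈ {I^A I^A, I^A i}.
Weight each parental genotype pair by prior × P(type-O child):
  I^B i × I^A i: posterior weight 1; P(next child type A) = 1/4.
Weighted sum = 1/4.

1/4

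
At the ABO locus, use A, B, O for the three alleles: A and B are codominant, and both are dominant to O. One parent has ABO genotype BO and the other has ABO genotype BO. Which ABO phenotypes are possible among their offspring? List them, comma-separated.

Gametes from BO × BO give offspring ABO genotypes BB, BO, OO, i.e. phenotypes O, B.

O, B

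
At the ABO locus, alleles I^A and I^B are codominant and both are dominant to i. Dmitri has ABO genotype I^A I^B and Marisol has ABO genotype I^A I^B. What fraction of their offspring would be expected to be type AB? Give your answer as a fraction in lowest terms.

ABO cross I^A I^B × I^A I^B → offspring phenotypes: 1/4 A, 1/4 B, 1/2 AB.
So P(type AB) = 1/2.

1/2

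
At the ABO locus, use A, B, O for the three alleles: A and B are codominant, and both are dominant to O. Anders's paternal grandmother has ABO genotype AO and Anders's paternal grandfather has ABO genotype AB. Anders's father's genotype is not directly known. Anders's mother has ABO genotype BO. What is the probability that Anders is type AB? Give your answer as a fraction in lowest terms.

Anders's father's ABO genotype from AO × AB: 1/4 AA, 1/4 AB, 1/4 AO, 1/4 BO.
Crossing each possibility with the mother BO and summing P(type AB): 1/4·1/2 + 1/4·1/4 + 1/4·1/4 + 1/4·0 = 1/4.

1/4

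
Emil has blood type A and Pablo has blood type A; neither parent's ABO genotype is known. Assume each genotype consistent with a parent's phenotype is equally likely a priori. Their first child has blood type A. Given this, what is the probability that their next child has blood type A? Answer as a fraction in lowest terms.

Possible genotypes: Emil ∈ {AA, AO}; Pablo ∈ {AA, AO}.
Weight each parental genotype pair by prior × P(type-A child):
  AA × AA: posterior weight 4/15; P(next child type A) = 1.
  AA × AO: posterior weight 4/15; P(next child type A) = 1.
  AO × AA: posterior weight 4/15; P(next child type A) = 1.
  AO × AO: posterior weight 1/5; P(next child type A) = 3/4.
Weighted sum = 19/20.

19/20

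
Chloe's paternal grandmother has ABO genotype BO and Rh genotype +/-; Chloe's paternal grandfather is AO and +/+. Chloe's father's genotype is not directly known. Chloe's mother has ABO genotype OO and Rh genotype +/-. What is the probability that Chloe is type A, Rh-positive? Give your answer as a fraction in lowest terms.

7/32

Chloe's father's ABO genotype from BO × AO: 1/4 AB, 1/4 AO, 1/4 BO, 1/4 OO.
Crossing each possibility with the mother OO and summing P(type A): 1/4·1/2 + 1/4·1/2 + 1/4·0 + 1/4·0 = 1/4.
Similarly for Rh via the father's Rh distribution: P(Rh+) = 7/8.
Independent loci: 1/4 × 7/8 = 7/32.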